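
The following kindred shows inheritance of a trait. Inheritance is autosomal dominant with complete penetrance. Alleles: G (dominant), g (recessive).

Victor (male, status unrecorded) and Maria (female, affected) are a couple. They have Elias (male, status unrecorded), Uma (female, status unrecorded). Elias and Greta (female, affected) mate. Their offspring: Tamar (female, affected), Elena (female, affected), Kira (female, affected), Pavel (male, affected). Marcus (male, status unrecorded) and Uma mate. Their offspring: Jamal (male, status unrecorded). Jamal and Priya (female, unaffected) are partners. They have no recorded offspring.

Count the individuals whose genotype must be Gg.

0

No individual's genotype is forced to Gg by the pedigree, so the count is 0.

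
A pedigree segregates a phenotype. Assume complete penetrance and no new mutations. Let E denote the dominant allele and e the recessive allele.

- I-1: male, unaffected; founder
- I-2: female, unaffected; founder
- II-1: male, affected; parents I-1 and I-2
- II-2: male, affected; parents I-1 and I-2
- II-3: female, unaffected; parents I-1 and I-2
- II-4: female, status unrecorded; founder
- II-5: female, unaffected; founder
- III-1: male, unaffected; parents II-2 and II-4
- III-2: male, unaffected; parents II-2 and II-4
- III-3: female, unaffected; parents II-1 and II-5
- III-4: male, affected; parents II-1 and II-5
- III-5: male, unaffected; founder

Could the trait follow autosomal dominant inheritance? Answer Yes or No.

Under autosomal dominant, II-1 (affected, male) cannot arise from I-1 (unaffected) × I-2 (unaffected).

No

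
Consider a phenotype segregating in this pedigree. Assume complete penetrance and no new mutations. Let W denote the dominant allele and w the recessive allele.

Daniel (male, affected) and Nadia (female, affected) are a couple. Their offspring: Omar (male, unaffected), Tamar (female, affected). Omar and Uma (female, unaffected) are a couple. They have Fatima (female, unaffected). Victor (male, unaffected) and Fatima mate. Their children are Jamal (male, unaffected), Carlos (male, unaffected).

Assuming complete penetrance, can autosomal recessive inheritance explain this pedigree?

No

Under autosomal recessive, Omar (unaffected, male) cannot arise from Daniel (affected) × Nadia (affected).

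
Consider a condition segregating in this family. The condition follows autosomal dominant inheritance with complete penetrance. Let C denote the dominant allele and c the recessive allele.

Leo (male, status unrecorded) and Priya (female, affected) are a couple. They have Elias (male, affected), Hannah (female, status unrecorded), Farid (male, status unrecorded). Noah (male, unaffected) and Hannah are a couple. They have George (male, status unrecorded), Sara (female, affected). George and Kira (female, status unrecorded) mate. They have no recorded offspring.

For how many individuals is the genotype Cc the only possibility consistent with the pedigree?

Obligate heterozygotes: Sara is affected so carries C and received c from Noah (cc), so Sara is Cc.
Every other individual is either homozygous by phenotype or has at least one consistent homozygous assignment, so the count is 1.

1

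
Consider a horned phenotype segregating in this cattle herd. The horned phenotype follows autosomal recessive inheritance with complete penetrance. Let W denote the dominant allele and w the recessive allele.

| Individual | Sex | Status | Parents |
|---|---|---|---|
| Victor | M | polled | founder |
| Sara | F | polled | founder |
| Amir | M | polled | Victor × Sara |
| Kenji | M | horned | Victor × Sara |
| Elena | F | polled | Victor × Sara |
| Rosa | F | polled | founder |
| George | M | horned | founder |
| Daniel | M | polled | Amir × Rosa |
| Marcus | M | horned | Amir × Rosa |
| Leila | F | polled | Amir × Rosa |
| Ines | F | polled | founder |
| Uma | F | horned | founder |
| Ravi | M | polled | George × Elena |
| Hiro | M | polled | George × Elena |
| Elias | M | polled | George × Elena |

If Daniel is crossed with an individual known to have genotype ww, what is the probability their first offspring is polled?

2/3

Amir is polled so carries W and passed w to Marcus (ww), so Amir is Ww.
Rosa is polled so carries W and passed w to Marcus (ww), so Rosa is Ww.
Daniel is a polled offspring of Amir (Ww) × Rosa (Ww), whose cross gives 1/4 WW : 1/2 Ww : 1/4 ww; conditioning on being polled, Daniel is WW with probability 1/3, Ww with probability 2/3.
Summing over parental genotype combinations, P(offspring is polled) = 1/3·1 + 2/3·1/2 = 2/3.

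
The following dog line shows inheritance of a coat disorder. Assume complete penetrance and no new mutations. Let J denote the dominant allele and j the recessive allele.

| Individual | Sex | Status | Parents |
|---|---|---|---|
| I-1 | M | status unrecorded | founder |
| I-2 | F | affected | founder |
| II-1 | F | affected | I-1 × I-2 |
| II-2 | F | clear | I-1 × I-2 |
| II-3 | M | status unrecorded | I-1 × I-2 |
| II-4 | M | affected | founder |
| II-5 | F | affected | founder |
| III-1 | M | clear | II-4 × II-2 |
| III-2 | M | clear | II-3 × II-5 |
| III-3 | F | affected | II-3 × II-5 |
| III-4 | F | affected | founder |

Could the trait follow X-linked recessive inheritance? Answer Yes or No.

No

Under X-linked recessive, III-2 (clear, male) cannot arise from II-3 (unrecorded) × II-5 (affected).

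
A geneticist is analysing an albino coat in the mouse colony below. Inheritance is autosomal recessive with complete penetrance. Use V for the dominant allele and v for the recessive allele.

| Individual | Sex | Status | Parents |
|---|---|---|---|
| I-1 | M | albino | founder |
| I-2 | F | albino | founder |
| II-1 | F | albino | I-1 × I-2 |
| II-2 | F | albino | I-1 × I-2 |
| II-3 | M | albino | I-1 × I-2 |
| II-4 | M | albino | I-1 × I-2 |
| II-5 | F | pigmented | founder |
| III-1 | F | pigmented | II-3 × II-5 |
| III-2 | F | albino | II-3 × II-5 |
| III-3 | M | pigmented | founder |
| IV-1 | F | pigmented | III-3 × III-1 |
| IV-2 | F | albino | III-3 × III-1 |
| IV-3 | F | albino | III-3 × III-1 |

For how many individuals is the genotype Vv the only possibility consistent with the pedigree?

Obligate heterozygotes: II-5 is pigmented so carries V and passed v to III-2 (vv), so II-5 is Vv; III-1 is pigmented so carries V and received v from II-3 (vv), so III-1 is Vv; III-3 is pigmented so carries V and passed v to IV-2 (vv), so III-3 is Vv.
Every other individual is either homozygous by phenotype or has at least one consistent homozygous assignment, so the count is 3.

3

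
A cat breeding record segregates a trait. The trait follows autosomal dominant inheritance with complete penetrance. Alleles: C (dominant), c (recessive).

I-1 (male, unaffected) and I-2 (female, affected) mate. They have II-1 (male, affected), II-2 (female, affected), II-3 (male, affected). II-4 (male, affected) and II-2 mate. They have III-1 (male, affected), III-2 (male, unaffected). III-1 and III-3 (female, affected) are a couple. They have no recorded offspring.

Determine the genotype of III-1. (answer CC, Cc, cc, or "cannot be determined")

cannot be determined

III-1's phenotype allows CC or Cc, and no parent or child forces a single allele at both positions; consistent genotype assignments exist with III-1 as CC or Cc.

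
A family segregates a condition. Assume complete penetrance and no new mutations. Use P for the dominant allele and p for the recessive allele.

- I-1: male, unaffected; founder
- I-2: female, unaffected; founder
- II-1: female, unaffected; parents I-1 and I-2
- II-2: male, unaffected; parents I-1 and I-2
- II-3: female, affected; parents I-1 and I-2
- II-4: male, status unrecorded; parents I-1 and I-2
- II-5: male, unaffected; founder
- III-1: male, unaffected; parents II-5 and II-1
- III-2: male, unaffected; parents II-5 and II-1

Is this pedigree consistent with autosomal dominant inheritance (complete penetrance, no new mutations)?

Under autosomal dominant, II-3 (affected, female) cannot arise from I-1 (unaffected) × I-2 (unaffected).

No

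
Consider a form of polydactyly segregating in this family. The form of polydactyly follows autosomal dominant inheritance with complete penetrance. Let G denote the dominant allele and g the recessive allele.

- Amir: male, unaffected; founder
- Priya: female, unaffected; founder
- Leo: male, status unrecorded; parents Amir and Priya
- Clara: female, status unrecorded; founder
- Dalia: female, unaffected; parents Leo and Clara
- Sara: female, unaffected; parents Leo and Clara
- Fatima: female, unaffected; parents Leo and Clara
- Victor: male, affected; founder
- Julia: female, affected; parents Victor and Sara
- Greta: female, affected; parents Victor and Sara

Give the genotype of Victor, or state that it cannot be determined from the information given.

Victor's phenotype allows GG or Gg, and no parent or child forces a single allele at both positions; consistent genotype assignments exist with Victor as GG or Gg.

cannot be determined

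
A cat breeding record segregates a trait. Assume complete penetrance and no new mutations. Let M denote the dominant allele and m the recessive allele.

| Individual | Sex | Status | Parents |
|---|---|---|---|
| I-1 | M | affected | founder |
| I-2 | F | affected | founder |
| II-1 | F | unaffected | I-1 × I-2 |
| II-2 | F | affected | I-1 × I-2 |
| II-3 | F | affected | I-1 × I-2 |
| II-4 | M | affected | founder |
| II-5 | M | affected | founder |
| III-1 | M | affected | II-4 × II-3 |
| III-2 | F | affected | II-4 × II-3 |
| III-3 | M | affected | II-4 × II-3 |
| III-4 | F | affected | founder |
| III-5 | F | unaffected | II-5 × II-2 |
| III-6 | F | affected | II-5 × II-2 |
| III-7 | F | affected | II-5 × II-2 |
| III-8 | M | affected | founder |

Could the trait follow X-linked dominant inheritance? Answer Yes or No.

Under X-linked dominant, II-1 (unaffected, female) cannot arise from I-1 (affected) × I-2 (affected).

No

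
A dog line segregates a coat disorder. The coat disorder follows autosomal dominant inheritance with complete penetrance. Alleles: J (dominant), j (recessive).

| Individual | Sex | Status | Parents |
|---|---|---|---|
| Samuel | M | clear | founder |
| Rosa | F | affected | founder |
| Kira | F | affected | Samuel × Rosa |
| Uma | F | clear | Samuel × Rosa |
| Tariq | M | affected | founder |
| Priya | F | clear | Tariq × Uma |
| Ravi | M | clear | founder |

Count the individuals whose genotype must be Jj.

3

Obligate heterozygotes: Rosa is affected so carries J and passed j to Uma (jj), so Rosa is Jj; Kira is affected so carries J and received j from Samuel (jj), so Kira is Jj; Tariq is affected so carries J and passed j to Priya (jj), so Tariq is Jj.
Every other individual is either homozygous by phenotype or has at least one consistent homozygous assignment, so the count is 3.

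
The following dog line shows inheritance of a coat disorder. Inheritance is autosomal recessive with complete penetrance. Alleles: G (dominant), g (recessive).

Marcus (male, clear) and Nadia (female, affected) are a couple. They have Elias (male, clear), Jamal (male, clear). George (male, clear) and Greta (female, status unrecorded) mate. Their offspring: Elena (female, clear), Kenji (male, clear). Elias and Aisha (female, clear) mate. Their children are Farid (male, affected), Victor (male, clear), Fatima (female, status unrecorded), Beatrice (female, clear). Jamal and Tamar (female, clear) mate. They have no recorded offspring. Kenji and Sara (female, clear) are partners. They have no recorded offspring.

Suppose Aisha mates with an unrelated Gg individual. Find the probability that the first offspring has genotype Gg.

1/2

Aisha is clear so carries G and passed g to Farid (gg), so Aisha is Gg.
The cross gives 1/4 GG : 1/2 Gg : 1/4 gg, so P(offspring has genotype Gg) = 1/2.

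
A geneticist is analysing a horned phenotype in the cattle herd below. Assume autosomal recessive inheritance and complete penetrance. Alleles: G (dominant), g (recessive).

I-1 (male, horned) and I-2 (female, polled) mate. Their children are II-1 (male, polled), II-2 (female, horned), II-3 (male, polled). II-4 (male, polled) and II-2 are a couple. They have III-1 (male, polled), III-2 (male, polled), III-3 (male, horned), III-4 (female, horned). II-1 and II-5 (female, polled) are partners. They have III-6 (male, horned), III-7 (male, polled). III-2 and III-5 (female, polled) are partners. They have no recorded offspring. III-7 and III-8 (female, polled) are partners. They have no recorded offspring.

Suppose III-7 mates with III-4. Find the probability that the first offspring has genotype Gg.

II-1 is polled so carries G and received g from I-1 (gg), so II-1 is Gg.
II-5 is polled so carries G and passed g to III-6 (gg), so II-5 is Gg.
III-7 is a polled offspring of II-1 (Gg) × II-5 (Gg), whose cross gives 1/4 GG : 1/2 Gg : 1/4 gg; conditioning on being polled, III-7 is GG with probability 1/3, Gg with probability 2/3.
III-4 is horned, so III-4 is gg.
Summing over parental genotype combinations, P(offspring has genotype Gg) = 1/3·1 + 2/3·1/2 = 2/3.

2/3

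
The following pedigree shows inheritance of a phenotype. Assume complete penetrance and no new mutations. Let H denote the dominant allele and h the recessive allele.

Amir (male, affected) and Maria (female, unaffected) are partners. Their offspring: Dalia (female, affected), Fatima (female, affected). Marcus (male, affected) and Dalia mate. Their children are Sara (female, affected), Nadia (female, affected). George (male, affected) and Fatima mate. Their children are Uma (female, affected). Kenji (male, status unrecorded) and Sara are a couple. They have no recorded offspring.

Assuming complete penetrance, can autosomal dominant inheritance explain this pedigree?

Yes

A consistent assignment under autosomal dominant exists: Amir HH, Maria hh, Dalia Hh, Fatima Hh, Marcus HH, George HH, Sara HH, Nadia HH, Kenji HH, Uma HH.
In this assignment every recorded phenotype matches its genotype and every non-founder's genotype is obtainable from its parents' genotypes, so the pedigree is consistent.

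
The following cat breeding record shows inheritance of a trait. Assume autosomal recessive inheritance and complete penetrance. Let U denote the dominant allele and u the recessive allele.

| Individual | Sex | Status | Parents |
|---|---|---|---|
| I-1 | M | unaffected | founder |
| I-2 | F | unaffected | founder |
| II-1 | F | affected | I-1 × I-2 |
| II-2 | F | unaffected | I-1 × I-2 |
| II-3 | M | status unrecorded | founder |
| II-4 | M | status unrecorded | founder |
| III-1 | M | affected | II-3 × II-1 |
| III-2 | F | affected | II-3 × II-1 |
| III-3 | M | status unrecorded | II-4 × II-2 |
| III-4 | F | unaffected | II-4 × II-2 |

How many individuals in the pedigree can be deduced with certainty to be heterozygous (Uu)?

Obligate heterozygotes: I-1 is unaffected so carries U and passed u to II-1 (uu), so I-1 is Uu; I-2 is unaffected so carries U and passed u to II-1 (uu), so I-2 is Uu.
Every other individual is either homozygous by phenotype or has at least one consistent homozygous assignment, so the count is 2.

2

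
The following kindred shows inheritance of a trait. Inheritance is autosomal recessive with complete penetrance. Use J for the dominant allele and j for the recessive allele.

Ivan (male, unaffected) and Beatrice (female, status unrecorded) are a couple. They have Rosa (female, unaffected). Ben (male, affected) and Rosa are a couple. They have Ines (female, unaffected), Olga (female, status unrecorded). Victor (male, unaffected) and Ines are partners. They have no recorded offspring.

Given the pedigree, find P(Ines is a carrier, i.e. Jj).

Ines is unaffected so carries J and received j from Ben (jj), so Ines is Jj, giving P(Jj) = 1.

1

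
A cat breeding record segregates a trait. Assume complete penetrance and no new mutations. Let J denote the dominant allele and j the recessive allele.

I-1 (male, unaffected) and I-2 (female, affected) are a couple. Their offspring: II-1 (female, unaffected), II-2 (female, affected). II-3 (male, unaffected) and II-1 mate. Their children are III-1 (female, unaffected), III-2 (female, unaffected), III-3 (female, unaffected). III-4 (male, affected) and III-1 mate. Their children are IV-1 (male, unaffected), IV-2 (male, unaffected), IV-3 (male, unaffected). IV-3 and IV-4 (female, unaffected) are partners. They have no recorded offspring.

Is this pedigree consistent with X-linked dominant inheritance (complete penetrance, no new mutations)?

A consistent assignment under X-linked dominant exists: I-1 X^j Y, I-2 X^J X^j, II-1 X^j X^j, II-2 X^J X^j, II-3 X^j Y, III-1 X^j X^j, III-2 X^j X^j, III-3 X^j X^j, III-4 X^J Y, IV-1 X^j Y, IV-2 X^j Y, IV-3 X^j Y, IV-4 X^j X^j.
In this assignment every recorded phenotype matches its genotype and every non-founder's genotype is obtainable from its parents' genotypes, so the pedigree is consistent.

Yes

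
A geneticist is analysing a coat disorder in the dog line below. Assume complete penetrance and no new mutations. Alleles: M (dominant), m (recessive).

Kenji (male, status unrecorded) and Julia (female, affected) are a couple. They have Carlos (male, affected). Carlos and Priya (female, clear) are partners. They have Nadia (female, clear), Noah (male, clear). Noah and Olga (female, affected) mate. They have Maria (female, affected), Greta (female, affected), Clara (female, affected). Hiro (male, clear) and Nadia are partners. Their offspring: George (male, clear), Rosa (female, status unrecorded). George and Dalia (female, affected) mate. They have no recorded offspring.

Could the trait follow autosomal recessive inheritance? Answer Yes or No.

Yes

A consistent assignment under autosomal recessive exists: Kenji Mm, Julia mm, Carlos mm, Priya MM, Nadia Mm, Noah Mm, Olga mm, Hiro MM, Maria mm, Greta mm, Clara mm, George MM, Rosa MM, Dalia mm.
In this assignment every recorded phenotype matches its genotype and every non-founder's genotype is obtainable from its parents' genotypes, so the pedigree is consistent.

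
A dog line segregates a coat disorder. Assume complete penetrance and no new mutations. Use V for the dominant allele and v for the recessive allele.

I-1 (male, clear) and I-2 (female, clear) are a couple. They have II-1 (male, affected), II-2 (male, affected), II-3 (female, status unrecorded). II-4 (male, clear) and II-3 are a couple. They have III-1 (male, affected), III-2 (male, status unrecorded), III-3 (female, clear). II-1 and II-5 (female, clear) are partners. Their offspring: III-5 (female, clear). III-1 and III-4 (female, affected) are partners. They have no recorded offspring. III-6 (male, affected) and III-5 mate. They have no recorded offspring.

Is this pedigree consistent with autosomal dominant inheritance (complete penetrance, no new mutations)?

Under autosomal dominant, II-1 (affected, male) cannot arise from I-1 (clear) × I-2 (clear).

No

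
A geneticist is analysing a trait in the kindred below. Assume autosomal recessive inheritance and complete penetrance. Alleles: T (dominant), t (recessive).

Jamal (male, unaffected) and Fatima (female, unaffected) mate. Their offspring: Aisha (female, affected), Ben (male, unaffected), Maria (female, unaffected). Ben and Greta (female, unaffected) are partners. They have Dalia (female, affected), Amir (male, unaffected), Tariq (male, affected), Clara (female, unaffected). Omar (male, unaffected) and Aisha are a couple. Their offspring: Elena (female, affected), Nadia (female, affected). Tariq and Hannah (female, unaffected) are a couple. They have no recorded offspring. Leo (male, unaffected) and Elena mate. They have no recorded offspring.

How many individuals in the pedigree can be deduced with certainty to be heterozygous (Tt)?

5

Obligate heterozygotes: Jamal is unaffected so carries T and passed t to Aisha (tt), so Jamal is Tt; Fatima is unaffected so carries T and passed t to Aisha (tt), so Fatima is Tt; Ben is unaffected so carries T and passed t to Dalia (tt), so Ben is Tt; Greta is unaffected so carries T and passed t to Dalia (tt), so Greta is Tt; Omar is unaffected so carries T and passed t to Elena (tt), so Omar is Tt.
Every other individual is either homozygous by phenotype or has at least one consistent homozygous assignment, so the count is 5.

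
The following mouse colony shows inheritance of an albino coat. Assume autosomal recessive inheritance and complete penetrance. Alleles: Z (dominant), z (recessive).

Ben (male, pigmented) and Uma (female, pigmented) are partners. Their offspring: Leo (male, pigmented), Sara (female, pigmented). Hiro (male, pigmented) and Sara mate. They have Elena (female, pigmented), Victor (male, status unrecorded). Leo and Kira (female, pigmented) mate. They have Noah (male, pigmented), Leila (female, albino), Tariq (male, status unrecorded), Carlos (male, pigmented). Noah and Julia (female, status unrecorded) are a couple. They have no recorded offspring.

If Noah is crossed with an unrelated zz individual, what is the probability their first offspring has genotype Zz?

2/3

Leo is pigmented so carries Z and passed z to Leila (zz), so Leo is Zz.
Kira is pigmented so carries Z and passed z to Leila (zz), so Kira is Zz.
Noah is a pigmented offspring of Leo (Zz) × Kira (Zz), whose cross gives 1/4 ZZ : 1/2 Zz : 1/4 zz; conditioning on being pigmented, Noah is ZZ with probability 1/3, Zz with probability 2/3.
Summing over parental genotype combinations, P(offspring has genotype Zz) = 1/3·1 + 2/3·1/2 = 2/3.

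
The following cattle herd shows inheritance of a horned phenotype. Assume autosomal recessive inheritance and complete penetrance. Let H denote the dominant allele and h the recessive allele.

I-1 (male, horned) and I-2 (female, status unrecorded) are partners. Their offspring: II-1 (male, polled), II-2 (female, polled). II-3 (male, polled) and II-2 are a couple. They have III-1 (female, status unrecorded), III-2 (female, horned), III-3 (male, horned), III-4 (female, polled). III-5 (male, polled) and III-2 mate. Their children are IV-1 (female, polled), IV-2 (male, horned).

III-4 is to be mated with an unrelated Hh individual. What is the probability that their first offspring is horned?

1/6

II-3 is polled so carries H and passed h to III-2 (hh), so II-3 is Hh.
II-2 is polled so carries H and received h from I-1 (hh), so II-2 is Hh.
III-4 is a polled offspring of II-3 (Hh) × II-2 (Hh), whose cross gives 1/4 HH : 1/2 Hh : 1/4 hh; conditioning on being polled, III-4 is HH with probability 1/3, Hh with probability 2/3.
Summing over parental genotype combinations, P(offspring is horned) = 2/3·1/4 = 1/6.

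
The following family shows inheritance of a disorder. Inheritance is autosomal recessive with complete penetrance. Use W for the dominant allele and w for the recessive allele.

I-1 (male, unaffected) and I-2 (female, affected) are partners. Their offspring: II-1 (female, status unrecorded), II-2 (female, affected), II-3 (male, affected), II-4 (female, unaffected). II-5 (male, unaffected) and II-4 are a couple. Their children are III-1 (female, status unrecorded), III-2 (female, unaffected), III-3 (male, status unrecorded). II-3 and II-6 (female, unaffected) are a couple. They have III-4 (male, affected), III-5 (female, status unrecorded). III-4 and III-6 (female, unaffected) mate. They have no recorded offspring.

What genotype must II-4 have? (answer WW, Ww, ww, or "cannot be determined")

From phenotype alone, II-4 is WW or Ww.
II-4 is unaffected so carries W and received w from I-2 (ww), so II-4 is Ww.

Ww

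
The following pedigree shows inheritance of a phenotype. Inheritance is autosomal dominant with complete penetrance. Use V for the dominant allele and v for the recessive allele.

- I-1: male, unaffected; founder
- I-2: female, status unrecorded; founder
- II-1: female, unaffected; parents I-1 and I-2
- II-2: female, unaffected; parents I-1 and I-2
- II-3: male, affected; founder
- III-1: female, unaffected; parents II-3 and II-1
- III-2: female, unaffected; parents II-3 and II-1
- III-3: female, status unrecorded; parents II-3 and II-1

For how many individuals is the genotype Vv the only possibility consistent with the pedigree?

1

Obligate heterozygotes: II-3 is affected so carries V and passed v to III-1 (vv), so II-3 is Vv.
Every other individual is either homozygous by phenotype or has at least one consistent homozygous assignment, so the count is 1.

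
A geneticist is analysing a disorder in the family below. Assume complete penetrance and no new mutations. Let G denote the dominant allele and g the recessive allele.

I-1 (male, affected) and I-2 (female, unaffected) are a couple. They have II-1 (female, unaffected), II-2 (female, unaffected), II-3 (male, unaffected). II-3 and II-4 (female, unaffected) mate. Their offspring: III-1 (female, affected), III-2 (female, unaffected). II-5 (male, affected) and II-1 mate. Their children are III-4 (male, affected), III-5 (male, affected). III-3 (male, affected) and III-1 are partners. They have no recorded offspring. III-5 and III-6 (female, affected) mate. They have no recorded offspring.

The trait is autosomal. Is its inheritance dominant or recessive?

II-3 and II-4 are both unaffected yet have an affected child III-1. Under dominance, an affected child requires at least one affected parent, so the trait cannot be dominant.

recessive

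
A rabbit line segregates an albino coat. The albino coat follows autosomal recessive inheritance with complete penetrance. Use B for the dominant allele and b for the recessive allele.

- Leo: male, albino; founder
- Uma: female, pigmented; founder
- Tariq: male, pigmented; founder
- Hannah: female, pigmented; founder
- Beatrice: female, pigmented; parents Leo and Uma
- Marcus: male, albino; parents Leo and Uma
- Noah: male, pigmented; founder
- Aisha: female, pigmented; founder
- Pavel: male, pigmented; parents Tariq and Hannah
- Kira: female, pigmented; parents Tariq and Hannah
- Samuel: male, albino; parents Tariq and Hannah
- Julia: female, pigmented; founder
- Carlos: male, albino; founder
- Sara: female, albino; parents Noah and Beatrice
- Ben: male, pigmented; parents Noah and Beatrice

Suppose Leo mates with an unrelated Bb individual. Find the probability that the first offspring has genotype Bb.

Leo is albino, so Leo is bb.
The cross gives 1/2 Bb : 1/2 bb, so P(offspring has genotype Bb) = 1/2.

1/2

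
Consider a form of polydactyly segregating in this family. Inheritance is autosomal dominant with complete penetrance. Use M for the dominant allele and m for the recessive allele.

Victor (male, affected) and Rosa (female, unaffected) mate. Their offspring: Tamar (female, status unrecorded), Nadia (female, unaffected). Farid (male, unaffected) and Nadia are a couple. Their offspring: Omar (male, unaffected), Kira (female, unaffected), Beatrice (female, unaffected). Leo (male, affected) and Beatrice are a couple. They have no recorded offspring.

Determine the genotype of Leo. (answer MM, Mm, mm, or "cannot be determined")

cannot be determined

Leo's phenotype allows MM or Mm, and no parent or child forces a single allele at both positions; consistent genotype assignments exist with Leo as MM or Mm.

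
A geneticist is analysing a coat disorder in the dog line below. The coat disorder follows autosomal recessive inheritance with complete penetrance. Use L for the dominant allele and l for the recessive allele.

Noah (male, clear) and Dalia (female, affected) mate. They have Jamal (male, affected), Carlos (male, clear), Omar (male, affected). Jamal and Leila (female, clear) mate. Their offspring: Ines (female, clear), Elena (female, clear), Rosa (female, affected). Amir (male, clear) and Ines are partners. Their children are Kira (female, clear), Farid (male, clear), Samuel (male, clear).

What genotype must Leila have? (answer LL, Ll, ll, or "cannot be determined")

Ll

From phenotype alone, Leila is LL or Ll.
Leila is clear so carries L and passed l to Rosa (ll), so Leila is Ll.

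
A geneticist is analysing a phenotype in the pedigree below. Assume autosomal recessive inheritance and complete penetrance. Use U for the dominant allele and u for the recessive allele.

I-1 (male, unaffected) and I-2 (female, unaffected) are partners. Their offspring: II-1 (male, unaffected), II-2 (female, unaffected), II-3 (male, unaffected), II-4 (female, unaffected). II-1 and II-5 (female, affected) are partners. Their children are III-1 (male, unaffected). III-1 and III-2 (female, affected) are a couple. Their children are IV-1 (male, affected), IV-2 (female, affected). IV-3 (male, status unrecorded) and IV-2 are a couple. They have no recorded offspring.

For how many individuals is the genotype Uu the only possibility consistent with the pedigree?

Obligate heterozygotes: III-1 is unaffected so carries U and received u from II-5 (uu), so III-1 is Uu.
Every other individual is either homozygous by phenotype or has at least one consistent homozygous assignment, so the count is 1.

1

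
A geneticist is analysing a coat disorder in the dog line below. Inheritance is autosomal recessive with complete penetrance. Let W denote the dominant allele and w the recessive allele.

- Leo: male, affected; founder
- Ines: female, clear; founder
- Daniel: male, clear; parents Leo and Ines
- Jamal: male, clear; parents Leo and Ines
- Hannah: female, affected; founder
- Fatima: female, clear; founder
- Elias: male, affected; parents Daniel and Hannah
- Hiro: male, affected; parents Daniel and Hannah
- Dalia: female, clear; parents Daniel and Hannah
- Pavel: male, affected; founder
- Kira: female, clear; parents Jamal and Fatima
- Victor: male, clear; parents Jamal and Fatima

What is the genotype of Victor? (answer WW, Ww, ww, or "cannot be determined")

Victor's phenotype allows WW or Ww, and no parent or child forces a single allele at both positions; consistent genotype assignments exist with Victor as WW or Ww.

cannot be determined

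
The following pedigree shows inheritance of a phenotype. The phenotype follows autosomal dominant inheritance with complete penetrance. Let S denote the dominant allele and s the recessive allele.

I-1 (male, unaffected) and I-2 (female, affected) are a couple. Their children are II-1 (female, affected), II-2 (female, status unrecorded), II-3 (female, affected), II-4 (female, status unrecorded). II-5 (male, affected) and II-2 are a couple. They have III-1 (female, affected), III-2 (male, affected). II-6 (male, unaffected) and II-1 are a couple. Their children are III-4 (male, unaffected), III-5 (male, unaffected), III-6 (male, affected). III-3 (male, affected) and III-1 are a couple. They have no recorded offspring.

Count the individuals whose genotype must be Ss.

Obligate heterozygotes: II-1 is affected so carries S and received s from I-1 (ss), so II-1 is Ss; II-3 is affected so carries S and received s from I-1 (ss), so II-3 is Ss; III-6 is affected so carries S and received s from II-6 (ss), so III-6 is Ss.
Every other individual is either homozygous by phenotype or has at least one consistent homozygous assignment, so the count is 3.

3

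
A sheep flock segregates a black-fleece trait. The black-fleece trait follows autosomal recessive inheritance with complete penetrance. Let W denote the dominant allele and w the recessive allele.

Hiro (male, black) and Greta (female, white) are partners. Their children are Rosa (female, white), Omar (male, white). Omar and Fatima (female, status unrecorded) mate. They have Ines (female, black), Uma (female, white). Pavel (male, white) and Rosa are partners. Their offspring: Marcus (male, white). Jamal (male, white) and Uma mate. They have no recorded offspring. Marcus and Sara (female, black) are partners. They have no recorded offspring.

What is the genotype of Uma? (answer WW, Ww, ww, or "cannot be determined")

Uma's phenotype allows WW or Ww, and no parent or child forces a single allele at both positions; consistent genotype assignments exist with Uma as WW or Ww.

cannot be determined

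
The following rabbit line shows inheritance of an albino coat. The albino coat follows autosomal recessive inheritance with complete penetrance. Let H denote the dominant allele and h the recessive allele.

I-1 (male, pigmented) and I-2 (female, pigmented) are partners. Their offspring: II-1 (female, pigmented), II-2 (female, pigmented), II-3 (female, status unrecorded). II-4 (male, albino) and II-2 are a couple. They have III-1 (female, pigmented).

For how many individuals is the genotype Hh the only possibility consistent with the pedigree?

1

Obligate heterozygotes: III-1 is pigmented so carries H and received h from II-4 (hh), so III-1 is Hh.
Every other individual is either homozygous by phenotype or has at least one consistent homozygous assignment, so the count is 1.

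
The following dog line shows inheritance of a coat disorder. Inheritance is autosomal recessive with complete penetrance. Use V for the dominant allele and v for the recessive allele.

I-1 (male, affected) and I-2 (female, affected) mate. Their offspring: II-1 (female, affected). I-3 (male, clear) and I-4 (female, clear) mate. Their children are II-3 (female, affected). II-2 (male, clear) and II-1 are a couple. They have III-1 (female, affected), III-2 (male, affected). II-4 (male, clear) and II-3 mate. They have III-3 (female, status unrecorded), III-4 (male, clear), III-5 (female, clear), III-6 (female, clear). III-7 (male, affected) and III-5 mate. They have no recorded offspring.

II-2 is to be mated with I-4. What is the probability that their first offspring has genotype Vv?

1/2

II-2 is clear so carries V and passed v to III-1 (vv), so II-2 is Vv.
I-4 is clear so carries V and passed v to II-3 (vv), so I-4 is Vv.
The cross gives 1/4 VV : 1/2 Vv : 1/4 vv, so P(offspring has genotype Vv) = 1/2.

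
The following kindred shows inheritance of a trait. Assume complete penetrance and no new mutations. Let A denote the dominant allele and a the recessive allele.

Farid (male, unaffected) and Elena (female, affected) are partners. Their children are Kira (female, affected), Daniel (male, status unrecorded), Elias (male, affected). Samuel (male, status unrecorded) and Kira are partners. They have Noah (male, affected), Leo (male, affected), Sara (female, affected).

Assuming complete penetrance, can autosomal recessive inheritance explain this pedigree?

A consistent assignment under autosomal recessive exists: Farid Aa, Elena aa, Kira aa, Daniel Aa, Elias aa, Samuel Aa, Noah aa, Leo aa, Sara aa.
In this assignment every recorded phenotype matches its genotype and every non-founder's genotype is obtainable from its parents' genotypes, so the pedigree is consistent.

Yes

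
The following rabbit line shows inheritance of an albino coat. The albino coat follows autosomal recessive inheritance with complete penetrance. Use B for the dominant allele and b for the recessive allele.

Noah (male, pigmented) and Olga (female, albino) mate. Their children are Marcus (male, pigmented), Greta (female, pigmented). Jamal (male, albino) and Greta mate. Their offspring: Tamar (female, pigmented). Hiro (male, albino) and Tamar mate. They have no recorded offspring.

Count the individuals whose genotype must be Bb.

3

Obligate heterozygotes: Marcus is pigmented so carries B and received b from Olga (bb), so Marcus is Bb; Greta is pigmented so carries B and received b from Olga (bb), so Greta is Bb; Tamar is pigmented so carries B and received b from Jamal (bb), so Tamar is Bb.
Every other individual is either homozygous by phenotype or has at least one consistent homozygous assignment, so the count is 3.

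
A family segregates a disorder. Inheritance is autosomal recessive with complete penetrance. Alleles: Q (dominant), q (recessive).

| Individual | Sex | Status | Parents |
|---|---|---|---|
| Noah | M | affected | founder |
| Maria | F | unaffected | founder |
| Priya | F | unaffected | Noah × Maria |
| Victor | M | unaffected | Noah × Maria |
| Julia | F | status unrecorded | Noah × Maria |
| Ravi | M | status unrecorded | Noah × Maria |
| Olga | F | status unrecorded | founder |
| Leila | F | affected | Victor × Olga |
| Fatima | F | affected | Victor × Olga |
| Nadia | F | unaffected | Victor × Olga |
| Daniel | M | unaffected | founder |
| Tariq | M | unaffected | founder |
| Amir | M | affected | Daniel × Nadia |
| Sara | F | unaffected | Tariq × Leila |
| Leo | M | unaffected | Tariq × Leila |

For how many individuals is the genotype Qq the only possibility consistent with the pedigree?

6

Obligate heterozygotes: Priya is unaffected so carries Q and received q from Noah (qq), so Priya is Qq; Victor is unaffected so carries Q and received q from Noah (qq), so Victor is Qq; Nadia is unaffected so carries Q and passed q to Amir (qq), so Nadia is Qq; Daniel is unaffected so carries Q and passed q to Amir (qq), so Daniel is Qq; Sara is unaffected so carries Q and received q from Leila (qq), so Sara is Qq; Leo is unaffected so carries Q and received q from Leila (qq), so Leo is Qq.
Every other individual is either homozygous by phenotype or has at least one consistent homozygous assignment, so the count is 6.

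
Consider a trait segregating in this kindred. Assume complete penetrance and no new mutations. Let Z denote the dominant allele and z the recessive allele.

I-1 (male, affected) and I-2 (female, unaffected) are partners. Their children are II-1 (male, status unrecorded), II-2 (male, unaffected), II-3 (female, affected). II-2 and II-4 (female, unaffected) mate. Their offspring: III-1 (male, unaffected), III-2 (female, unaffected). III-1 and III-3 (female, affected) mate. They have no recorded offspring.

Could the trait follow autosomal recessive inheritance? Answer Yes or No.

A consistent assignment under autosomal recessive exists: I-1 zz, I-2 Zz, II-1 Zz, II-2 Zz, II-3 zz, II-4 ZZ, III-1 ZZ, III-2 ZZ, III-3 zz.
In this assignment every recorded phenotype matches its genotype and every non-founder's genotype is obtainable from its parents' genotypes, so the pedigree is consistent.

Yes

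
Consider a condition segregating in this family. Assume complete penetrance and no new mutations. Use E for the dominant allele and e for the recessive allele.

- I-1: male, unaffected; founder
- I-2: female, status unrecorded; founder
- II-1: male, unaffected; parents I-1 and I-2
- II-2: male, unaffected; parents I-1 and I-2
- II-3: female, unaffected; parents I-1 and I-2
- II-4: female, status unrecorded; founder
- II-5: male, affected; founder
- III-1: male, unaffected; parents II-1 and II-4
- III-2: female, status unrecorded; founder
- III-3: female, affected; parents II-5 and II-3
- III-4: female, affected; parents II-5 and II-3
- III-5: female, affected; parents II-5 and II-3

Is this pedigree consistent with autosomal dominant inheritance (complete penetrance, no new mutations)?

Yes

A consistent assignment under autosomal dominant exists: I-1 ee, I-2 Ee, II-1 ee, II-2 ee, II-3 ee, II-4 Ee, II-5 EE, III-1 ee, III-2 EE, III-3 Ee, III-4 Ee, III-5 Ee.
In this assignment every recorded phenotype matches its genotype and every non-founder's genotype is obtainable from its parents' genotypes, so the pedigree is consistent.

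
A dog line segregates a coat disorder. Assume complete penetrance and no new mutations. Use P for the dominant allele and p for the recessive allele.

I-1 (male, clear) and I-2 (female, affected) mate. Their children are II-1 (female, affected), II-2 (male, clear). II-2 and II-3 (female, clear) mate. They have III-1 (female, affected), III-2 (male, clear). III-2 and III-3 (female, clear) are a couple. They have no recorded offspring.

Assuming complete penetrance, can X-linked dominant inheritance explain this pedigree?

No

Under X-linked dominant, III-1 (affected, female) cannot arise from II-2 (clear) × II-3 (clear).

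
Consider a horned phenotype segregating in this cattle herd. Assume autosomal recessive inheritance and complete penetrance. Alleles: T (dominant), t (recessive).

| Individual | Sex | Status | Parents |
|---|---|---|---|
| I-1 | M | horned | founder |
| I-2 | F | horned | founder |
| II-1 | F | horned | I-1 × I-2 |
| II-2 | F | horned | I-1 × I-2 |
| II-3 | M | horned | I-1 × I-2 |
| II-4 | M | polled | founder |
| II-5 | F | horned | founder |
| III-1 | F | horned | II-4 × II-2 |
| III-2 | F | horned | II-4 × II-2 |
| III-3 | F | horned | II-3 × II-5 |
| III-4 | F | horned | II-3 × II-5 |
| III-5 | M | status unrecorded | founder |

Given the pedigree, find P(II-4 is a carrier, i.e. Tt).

1

II-4 is polled so carries T and passed t to III-1 (tt), so II-4 is Tt, giving P(Tt) = 1.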